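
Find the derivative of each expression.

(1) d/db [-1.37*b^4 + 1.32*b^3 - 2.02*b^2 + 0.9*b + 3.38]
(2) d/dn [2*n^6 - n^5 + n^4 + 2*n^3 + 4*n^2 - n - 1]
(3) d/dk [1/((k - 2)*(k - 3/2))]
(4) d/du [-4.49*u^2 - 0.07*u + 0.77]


(1) = -5.48*b^3 + 3.96*b^2 - 4.04*b + 0.9
(2) = 12*n^5 - 5*n^4 + 4*n^3 + 6*n^2 + 8*n - 1
(3) = 2*(7 - 4*k)/(4*k^4 - 28*k^3 + 73*k^2 - 84*k + 36)
(4) = -8.98*u - 0.07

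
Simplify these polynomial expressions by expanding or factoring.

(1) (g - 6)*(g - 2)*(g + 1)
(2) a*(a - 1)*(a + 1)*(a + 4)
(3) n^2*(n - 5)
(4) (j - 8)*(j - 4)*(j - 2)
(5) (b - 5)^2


(1) = g^3 - 7*g^2 + 4*g + 12
(2) = a^4 + 4*a^3 - a^2 - 4*a
(3) = n^3 - 5*n^2
(4) = j^3 - 14*j^2 + 56*j - 64
(5) = b^2 - 10*b + 25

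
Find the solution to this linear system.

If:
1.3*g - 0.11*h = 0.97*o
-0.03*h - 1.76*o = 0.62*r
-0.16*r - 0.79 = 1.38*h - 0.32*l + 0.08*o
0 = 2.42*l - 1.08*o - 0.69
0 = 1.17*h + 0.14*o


Then:
g = 0.75
h = -0.12
l = 0.74
o = 1.03
r = -2.91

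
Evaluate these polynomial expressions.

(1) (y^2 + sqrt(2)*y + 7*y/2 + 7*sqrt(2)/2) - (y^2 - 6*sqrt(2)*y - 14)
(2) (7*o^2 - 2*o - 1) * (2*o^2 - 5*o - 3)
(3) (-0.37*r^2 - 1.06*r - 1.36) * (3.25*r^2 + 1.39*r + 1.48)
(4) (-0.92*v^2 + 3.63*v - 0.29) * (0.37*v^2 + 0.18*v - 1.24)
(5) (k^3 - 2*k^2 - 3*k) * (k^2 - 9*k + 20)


(1) = 7*y/2 + 7*sqrt(2)*y + 7*sqrt(2)/2 + 14
(2) = 14*o^4 - 39*o^3 - 13*o^2 + 11*o + 3
(3) = -1.2025*r^4 - 3.9593*r^3 - 6.441*r^2 - 3.4592*r - 2.0128
(4) = -0.3404*v^4 + 1.1775*v^3 + 1.6869*v^2 - 4.5534*v + 0.3596
(5) = k^5 - 11*k^4 + 35*k^3 - 13*k^2 - 60*k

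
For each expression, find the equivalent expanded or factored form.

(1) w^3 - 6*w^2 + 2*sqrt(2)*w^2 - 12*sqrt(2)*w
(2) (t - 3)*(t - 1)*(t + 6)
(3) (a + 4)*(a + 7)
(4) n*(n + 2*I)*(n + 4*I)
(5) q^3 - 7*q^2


(1) = w*(w - 6)*(w + 2*sqrt(2))
(2) = t^3 + 2*t^2 - 21*t + 18
(3) = a^2 + 11*a + 28
(4) = n^3 + 6*I*n^2 - 8*n
(5) = q^2*(q - 7)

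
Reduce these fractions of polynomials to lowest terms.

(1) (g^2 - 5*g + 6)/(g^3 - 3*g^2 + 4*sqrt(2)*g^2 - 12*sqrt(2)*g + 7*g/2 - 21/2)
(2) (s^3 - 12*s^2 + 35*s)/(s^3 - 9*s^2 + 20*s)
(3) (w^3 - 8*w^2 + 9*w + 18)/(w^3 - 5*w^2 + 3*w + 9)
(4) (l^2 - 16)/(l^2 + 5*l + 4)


(1) = (2*g - 4)/(2*g^2 + 8*sqrt(2)*g + 7)
(2) = (s - 7)/(s - 4)
(3) = (w - 6)/(w - 3)
(4) = (l - 4)/(l + 1)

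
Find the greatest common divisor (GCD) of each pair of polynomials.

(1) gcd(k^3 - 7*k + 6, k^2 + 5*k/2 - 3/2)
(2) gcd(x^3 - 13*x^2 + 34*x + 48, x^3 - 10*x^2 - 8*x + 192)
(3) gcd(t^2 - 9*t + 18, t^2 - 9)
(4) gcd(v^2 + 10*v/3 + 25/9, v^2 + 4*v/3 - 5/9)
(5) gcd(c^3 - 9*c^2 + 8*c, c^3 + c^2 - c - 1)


(1) = gcd((k - 2)*(k - 1)*(k + 3), (k - 1/2)*(k + 3)) = k + 3
(2) = gcd((x - 8)*(x - 6)*(x + 1), (x - 8)*(x - 6)*(x + 4)) = x^2 - 14*x + 48
(3) = gcd((t - 6)*(t - 3), (t - 3)*(t + 3)) = t - 3
(4) = v + 5/3
(5) = gcd(c*(c - 8)*(c - 1), (c - 1)*(c + 1)^2) = c - 1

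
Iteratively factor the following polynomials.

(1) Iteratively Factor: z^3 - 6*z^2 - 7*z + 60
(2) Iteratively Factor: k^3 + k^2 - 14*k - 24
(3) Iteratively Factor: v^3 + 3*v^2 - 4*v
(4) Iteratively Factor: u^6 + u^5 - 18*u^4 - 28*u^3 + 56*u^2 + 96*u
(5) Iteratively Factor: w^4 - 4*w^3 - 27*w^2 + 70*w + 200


(1) = (z + 3)*(z^2 - 9*z + 20) = (z - 5)*(z + 3)*(z - 4)
(2) = (k - 4)*(k^2 + 5*k + 6) = (k - 4)*(k + 2)*(k + 3)
(3) = (v + 4)*(v^2 - v) = (v - 1)*(v + 4)*(v)
(4) = (u - 2)*(u^5 + 3*u^4 - 12*u^3 - 52*u^2 - 48*u) = u*(u - 2)*(u^4 + 3*u^3 - 12*u^2 - 52*u - 48) = u*(u - 4)*(u - 2)*(u^3 + 7*u^2 + 16*u + 12) = u*(u - 4)*(u - 2)*(u + 3)*(u^2 + 4*u + 4) = u*(u - 4)*(u - 2)*(u + 2)*(u + 3)*(u + 2)
(5) = (w - 5)*(w^3 + w^2 - 22*w - 40) = (w - 5)*(w + 4)*(w^2 - 3*w - 10) = (w - 5)^2*(w + 4)*(w + 2)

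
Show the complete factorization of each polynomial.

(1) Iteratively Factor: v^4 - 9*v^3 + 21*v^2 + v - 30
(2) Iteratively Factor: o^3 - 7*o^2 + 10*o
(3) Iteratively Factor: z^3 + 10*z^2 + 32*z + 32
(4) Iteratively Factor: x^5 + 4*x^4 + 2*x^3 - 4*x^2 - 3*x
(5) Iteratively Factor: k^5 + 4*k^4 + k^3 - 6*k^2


(1) = (v - 5)*(v^3 - 4*v^2 + v + 6) = (v - 5)*(v - 2)*(v^2 - 2*v - 3) = (v - 5)*(v - 2)*(v + 1)*(v - 3)
(2) = (o)*(o^2 - 7*o + 10) = o*(o - 5)*(o - 2)
(3) = (z + 4)*(z^2 + 6*z + 8) = (z + 4)^2*(z + 2)
(4) = (x + 1)*(x^4 + 3*x^3 - x^2 - 3*x) = (x + 1)^2*(x^3 + 2*x^2 - 3*x) = (x - 1)*(x + 1)^2*(x^2 + 3*x) = (x - 1)*(x + 1)^2*(x + 3)*(x)
(5) = (k - 1)*(k^4 + 5*k^3 + 6*k^2) = (k - 1)*(k + 2)*(k^3 + 3*k^2) = (k - 1)*(k + 2)*(k + 3)*(k^2) = k*(k - 1)*(k + 2)*(k + 3)*(k)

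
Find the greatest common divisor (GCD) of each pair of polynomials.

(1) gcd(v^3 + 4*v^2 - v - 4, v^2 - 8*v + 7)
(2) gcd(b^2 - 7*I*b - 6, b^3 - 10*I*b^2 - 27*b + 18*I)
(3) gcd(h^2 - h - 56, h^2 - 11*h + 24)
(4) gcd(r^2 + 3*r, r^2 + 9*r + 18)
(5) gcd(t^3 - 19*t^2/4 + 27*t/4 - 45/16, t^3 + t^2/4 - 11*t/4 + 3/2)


(1) = gcd((v - 1)*(v + 1)*(v + 4), (v - 7)*(v - 1)) = v - 1
(2) = gcd((b - 6*I)*(b - I), (b - 6*I)*(b - 3*I)*(b - I)) = b^2 - 7*I*b - 6
(3) = gcd((h - 8)*(h + 7), (h - 8)*(h - 3)) = h - 8
(4) = gcd(r*(r + 3), (r + 3)*(r + 6)) = r + 3
(5) = t - 3/4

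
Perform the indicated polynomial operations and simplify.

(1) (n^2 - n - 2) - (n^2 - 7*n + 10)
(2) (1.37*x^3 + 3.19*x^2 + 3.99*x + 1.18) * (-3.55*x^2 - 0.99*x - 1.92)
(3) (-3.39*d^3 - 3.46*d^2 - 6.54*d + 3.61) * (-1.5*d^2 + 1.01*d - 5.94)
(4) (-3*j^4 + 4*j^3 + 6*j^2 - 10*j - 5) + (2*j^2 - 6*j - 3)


(1) = 6*n - 12
(2) = -4.8635*x^5 - 12.6808*x^4 - 19.953*x^3 - 14.2639*x^2 - 8.829*x - 2.2656
(3) = 5.085*d^5 + 1.7661*d^4 + 26.452*d^3 + 8.532*d^2 + 42.4937*d - 21.4434
(4) = -3*j^4 + 4*j^3 + 8*j^2 - 16*j - 8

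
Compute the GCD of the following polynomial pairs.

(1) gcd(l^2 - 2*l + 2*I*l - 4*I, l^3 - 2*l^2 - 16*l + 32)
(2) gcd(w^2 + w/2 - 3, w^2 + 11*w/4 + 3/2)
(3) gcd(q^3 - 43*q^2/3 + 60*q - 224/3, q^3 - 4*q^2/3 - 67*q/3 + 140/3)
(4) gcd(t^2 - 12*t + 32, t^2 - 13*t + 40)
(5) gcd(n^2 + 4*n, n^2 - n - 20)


(1) = gcd((l - 2)*(l + 2*I), (l - 4)*(l - 2)*(l + 4)) = l - 2
(2) = w + 2
(3) = q^2 - 19*q/3 + 28/3
(4) = t - 8
(5) = n + 4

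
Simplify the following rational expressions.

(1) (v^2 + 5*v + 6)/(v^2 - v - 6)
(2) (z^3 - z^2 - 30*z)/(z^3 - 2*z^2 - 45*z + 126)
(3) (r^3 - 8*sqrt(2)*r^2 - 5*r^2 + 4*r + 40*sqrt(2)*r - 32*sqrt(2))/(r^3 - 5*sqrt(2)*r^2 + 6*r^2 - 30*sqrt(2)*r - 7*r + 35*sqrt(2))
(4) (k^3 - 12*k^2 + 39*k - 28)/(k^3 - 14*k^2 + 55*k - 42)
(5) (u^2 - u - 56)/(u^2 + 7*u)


(1) = (v + 3)/(v - 3)
(2) = (z^2 + 5*z)/(z^2 + 4*z - 21)
(3) = (r^2 + r*(-8*sqrt(2) - 4) + 32*sqrt(2))/(r^2 + r*(7 - 5*sqrt(2)) - 35*sqrt(2))
(4) = (k - 4)/(k - 6)
(5) = (u - 8)/u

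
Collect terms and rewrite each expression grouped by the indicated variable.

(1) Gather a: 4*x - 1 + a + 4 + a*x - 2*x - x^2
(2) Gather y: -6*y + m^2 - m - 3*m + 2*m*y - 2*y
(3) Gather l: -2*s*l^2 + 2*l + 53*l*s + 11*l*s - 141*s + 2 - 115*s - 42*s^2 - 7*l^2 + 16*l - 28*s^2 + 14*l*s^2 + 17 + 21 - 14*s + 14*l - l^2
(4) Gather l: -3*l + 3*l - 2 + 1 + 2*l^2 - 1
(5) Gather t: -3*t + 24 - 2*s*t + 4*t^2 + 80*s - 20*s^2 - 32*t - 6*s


(1) = a*(x + 1) - x^2 + 2*x + 3
(2) = m^2 - 4*m + y*(2*m - 8)
(3) = l^2*(-2*s - 8) + l*(14*s^2 + 64*s + 32) - 70*s^2 - 270*s + 40
(4) = 2*l^2 - 2
(5) = -20*s^2 + 74*s + 4*t^2 + t*(-2*s - 35) + 24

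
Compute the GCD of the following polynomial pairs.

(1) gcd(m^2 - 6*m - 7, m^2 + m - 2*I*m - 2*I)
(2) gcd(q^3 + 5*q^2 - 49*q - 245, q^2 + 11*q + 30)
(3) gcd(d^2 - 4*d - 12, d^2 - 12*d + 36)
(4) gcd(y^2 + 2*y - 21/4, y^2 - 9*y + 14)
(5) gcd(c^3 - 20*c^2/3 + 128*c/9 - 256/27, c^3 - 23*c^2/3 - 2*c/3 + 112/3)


(1) = gcd((m - 7)*(m + 1), (m + 1)*(m - 2*I)) = m + 1
(2) = gcd((q - 7)*(q + 5)*(q + 7), (q + 5)*(q + 6)) = q + 5
(3) = gcd((d - 6)*(d + 2), (d - 6)^2) = d - 6
(4) = gcd((y - 3/2)*(y + 7/2), (y - 7)*(y - 2)) = 1
(5) = gcd((c - 8/3)^2*(c - 4/3), (c - 7)*(c - 8/3)*(c + 2)) = c - 8/3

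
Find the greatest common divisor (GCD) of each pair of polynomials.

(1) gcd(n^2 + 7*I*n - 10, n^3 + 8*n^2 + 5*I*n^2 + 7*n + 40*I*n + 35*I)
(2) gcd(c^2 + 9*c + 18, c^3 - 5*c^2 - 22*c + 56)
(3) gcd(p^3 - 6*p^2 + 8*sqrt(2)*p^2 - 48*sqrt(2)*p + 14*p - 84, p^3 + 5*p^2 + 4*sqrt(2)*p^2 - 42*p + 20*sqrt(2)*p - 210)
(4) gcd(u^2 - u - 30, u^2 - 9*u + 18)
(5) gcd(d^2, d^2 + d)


(1) = n + 5*I
(2) = gcd((c + 3)*(c + 6), (c - 7)*(c - 2)*(c + 4)) = 1
(3) = p + 7*sqrt(2)
(4) = gcd((u - 6)*(u + 5), (u - 6)*(u - 3)) = u - 6
(5) = d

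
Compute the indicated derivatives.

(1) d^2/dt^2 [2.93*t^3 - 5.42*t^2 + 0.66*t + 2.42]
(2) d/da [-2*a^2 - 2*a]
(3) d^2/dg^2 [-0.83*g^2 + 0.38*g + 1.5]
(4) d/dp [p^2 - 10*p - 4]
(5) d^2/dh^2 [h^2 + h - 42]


(1) = 17.58*t - 10.84
(2) = -4*a - 2
(3) = -1.66000000000000
(4) = 2*p - 10
(5) = 2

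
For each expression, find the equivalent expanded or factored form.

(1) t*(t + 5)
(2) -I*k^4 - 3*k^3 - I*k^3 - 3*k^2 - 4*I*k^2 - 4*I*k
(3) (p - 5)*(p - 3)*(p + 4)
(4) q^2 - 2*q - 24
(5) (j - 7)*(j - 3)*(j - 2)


(1) = t^2 + 5*t
(2) = k*(k + 1)*(k - 4*I)*(-I*k + 1)
(3) = p^3 - 4*p^2 - 17*p + 60
(4) = (q - 6)*(q + 4)
(5) = j^3 - 12*j^2 + 41*j - 42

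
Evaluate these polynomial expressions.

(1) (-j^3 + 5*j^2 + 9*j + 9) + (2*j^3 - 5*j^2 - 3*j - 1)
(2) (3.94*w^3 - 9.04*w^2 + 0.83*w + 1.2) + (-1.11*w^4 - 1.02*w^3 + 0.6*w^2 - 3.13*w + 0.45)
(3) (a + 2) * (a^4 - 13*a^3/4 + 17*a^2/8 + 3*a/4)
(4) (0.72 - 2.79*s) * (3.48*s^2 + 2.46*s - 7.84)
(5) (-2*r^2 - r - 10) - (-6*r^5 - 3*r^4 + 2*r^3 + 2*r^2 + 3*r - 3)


(1) = j^3 + 6*j + 8
(2) = -1.11*w^4 + 2.92*w^3 - 8.44*w^2 - 2.3*w + 1.65
(3) = a^5 - 5*a^4/4 - 35*a^3/8 + 5*a^2 + 3*a/2
(4) = -9.7092*s^3 - 4.3578*s^2 + 23.6448*s - 5.6448
(5) = 6*r^5 + 3*r^4 - 2*r^3 - 4*r^2 - 4*r - 7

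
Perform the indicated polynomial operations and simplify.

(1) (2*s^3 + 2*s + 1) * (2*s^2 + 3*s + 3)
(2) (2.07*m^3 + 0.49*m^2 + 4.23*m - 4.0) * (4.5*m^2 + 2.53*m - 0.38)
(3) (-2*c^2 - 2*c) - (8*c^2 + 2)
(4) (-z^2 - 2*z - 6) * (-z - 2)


(1) = 4*s^5 + 6*s^4 + 10*s^3 + 8*s^2 + 9*s + 3
(2) = 9.315*m^5 + 7.4421*m^4 + 19.4881*m^3 - 7.4843*m^2 - 11.7274*m + 1.52
(3) = -10*c^2 - 2*c - 2
(4) = z^3 + 4*z^2 + 10*z + 12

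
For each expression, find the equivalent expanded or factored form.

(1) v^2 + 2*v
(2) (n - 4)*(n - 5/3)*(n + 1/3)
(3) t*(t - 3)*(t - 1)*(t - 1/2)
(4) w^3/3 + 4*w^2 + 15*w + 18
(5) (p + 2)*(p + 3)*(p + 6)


(1) = v*(v + 2)
(2) = n^3 - 16*n^2/3 + 43*n/9 + 20/9
(3) = t^4 - 9*t^3/2 + 5*t^2 - 3*t/2
(4) = (w/3 + 1)*(w + 3)*(w + 6)
(5) = p^3 + 11*p^2 + 36*p + 36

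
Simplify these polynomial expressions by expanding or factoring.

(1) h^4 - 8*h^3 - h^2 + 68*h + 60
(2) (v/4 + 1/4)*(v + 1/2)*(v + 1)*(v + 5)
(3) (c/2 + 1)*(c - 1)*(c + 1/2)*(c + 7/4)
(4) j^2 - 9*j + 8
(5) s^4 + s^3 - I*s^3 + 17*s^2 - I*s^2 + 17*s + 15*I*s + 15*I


(1) = (h - 6)*(h - 5)*(h + 1)*(h + 2)
(2) = v^4/4 + 15*v^3/8 + 29*v^2/8 + 21*v/8 + 5/8
(3) = c^4/2 + 13*c^3/8 + 9*c^2/16 - 29*c/16 - 7/8
(4) = (j - 8)*(j - 1)
(5) = (s - 5*I)*(s + 3*I)*(-I*s + 1)*(I*s + I)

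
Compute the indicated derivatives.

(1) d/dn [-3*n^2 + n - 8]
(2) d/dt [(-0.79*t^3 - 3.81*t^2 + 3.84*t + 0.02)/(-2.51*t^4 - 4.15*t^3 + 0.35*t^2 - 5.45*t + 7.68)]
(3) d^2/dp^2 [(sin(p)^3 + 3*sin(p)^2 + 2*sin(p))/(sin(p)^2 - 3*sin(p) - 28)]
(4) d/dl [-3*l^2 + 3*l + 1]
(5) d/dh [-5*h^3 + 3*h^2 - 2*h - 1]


(1) = 1 - 6*n
(2) = (-1.9829*t^6 - 19.1262*t^5 + 12.8272*t^4 + 40.6838*t^3 + 1.4679*t^2 - 58.5356*t + 29.6002)/(6.3001*t^8 + 20.833*t^7 + 15.4655*t^6 + 24.454*t^5 + 6.8039*t^4 - 67.559*t^3 + 35.0785*t^2 - 83.712*t + 58.9824)
(3) = (-sin(p)^7 + 9*sin(p)^6 + 9*sin(p)^5 - 1293*sin(p)^4 - 8052*sin(p)^3 - 8232*sin(p)^2 + 3472*sin(p) + 4368)/((sin(p) - 7)^3*(sin(p) + 4)^3)
(4) = 3 - 6*l
(5) = -15*h^2 + 6*h - 2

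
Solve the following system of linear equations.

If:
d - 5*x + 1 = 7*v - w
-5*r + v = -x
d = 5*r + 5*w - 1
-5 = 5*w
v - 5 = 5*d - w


Then:
d = -3
r = 3/5
v = -9
w = -1
x = 12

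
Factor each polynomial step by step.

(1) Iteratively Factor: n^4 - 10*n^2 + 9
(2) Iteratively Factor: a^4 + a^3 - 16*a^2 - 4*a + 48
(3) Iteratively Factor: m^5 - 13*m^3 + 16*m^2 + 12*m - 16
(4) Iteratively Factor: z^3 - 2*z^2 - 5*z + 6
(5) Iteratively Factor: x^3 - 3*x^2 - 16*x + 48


(1) = (n + 1)*(n^3 - n^2 - 9*n + 9) = (n - 1)*(n + 1)*(n^2 - 9) = (n - 3)*(n - 1)*(n + 1)*(n + 3)
(2) = (a + 4)*(a^3 - 3*a^2 - 4*a + 12) = (a - 2)*(a + 4)*(a^2 - a - 6) = (a - 2)*(a + 2)*(a + 4)*(a - 3)
(3) = (m - 1)*(m^4 + m^3 - 12*m^2 + 4*m + 16) = (m - 1)*(m + 1)*(m^3 - 12*m + 16) = (m - 2)*(m - 1)*(m + 1)*(m^2 + 2*m - 8) = (m - 2)*(m - 1)*(m + 1)*(m + 4)*(m - 2)
(4) = (z + 2)*(z^2 - 4*z + 3) = (z - 3)*(z + 2)*(z - 1)
(5) = (x - 4)*(x^2 + x - 12) = (x - 4)*(x + 4)*(x - 3)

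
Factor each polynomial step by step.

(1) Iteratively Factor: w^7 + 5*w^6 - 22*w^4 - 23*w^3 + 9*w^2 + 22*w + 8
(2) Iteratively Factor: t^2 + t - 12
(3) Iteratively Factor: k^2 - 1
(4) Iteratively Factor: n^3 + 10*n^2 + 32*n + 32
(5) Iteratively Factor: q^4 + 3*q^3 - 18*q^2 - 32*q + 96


(1) = (w + 1)*(w^6 + 4*w^5 - 4*w^4 - 18*w^3 - 5*w^2 + 14*w + 8) = (w + 1)*(w + 4)*(w^5 - 4*w^3 - 2*w^2 + 3*w + 2) = (w - 2)*(w + 1)*(w + 4)*(w^4 + 2*w^3 - 2*w - 1) = (w - 2)*(w + 1)^2*(w + 4)*(w^3 + w^2 - w - 1) = (w - 2)*(w + 1)^3*(w + 4)*(w^2 - 1) = (w - 2)*(w + 1)^4*(w + 4)*(w - 1)
(2) = (t + 4)*(t - 3)
(3) = (k + 1)*(k - 1)
(4) = (n + 2)*(n^2 + 8*n + 16) = (n + 2)*(n + 4)*(n + 4)
(5) = (q + 4)*(q^3 - q^2 - 14*q + 24) = (q - 3)*(q + 4)*(q^2 + 2*q - 8) = (q - 3)*(q - 2)*(q + 4)*(q + 4)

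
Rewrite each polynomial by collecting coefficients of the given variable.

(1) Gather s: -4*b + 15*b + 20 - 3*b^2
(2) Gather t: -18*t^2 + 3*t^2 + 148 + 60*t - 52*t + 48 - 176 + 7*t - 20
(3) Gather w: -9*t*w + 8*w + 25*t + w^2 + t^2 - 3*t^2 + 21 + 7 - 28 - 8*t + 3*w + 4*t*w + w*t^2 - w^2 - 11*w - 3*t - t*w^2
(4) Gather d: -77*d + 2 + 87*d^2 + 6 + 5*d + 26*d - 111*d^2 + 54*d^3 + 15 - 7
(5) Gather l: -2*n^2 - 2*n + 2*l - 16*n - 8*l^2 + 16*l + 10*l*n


(1) = -3*b^2 + 11*b + 20
(2) = -15*t^2 + 15*t
(3) = -2*t^2 - t*w^2 + 14*t + w*(t^2 - 5*t)
(4) = 54*d^3 - 24*d^2 - 46*d + 16
(5) = -8*l^2 + l*(10*n + 18) - 2*n^2 - 18*n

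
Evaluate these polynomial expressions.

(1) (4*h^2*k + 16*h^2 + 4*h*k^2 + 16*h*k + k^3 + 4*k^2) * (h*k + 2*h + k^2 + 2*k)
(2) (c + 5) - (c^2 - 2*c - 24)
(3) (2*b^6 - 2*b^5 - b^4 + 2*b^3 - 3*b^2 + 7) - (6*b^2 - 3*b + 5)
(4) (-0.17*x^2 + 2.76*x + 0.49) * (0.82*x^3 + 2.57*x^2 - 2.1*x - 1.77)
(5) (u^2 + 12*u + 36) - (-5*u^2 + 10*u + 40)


(1) = 4*h^3*k^2 + 24*h^3*k + 32*h^3 + 8*h^2*k^3 + 48*h^2*k^2 + 64*h^2*k + 5*h*k^4 + 30*h*k^3 + 40*h*k^2 + k^5 + 6*k^4 + 8*k^3
(2) = -c^2 + 3*c + 29
(3) = 2*b^6 - 2*b^5 - b^4 + 2*b^3 - 9*b^2 + 3*b + 2
(4) = -0.1394*x^5 + 1.8263*x^4 + 7.852*x^3 - 4.2358*x^2 - 5.9142*x - 0.8673
(5) = 6*u^2 + 2*u - 4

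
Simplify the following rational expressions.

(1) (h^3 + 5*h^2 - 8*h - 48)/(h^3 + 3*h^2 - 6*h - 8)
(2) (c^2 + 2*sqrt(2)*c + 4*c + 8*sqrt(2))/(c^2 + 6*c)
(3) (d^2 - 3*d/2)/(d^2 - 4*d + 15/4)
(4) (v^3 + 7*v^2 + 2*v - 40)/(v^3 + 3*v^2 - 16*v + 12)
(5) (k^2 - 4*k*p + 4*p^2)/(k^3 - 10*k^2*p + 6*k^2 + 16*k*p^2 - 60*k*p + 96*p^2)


(1) = (h^2 + h - 12)/(h^2 - h - 2)
(2) = (c^2 + c*(2*sqrt(2) + 4) + 8*sqrt(2))/(c^2 + 6*c)
(3) = 2*d/(2*d - 5)
(4) = (v^2 + 9*v + 20)/(v^2 + 5*v - 6)
(5) = (-k + 2*p)/(-k^2 + 8*k*p - 6*k + 48*p)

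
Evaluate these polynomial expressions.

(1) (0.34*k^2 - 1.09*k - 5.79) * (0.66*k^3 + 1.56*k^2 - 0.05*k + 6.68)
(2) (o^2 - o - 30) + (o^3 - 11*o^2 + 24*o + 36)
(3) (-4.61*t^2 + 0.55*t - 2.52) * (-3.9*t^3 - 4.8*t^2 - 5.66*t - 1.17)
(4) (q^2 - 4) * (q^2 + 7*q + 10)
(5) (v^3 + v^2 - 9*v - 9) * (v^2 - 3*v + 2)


(1) = 0.2244*k^5 - 0.189*k^4 - 5.5388*k^3 - 6.7067*k^2 - 6.9917*k - 38.6772
(2) = o^3 - 10*o^2 + 23*o + 6
(3) = 17.979*t^5 + 19.983*t^4 + 33.2806*t^3 + 14.3767*t^2 + 13.6197*t + 2.9484
(4) = q^4 + 7*q^3 + 6*q^2 - 28*q - 40
(5) = v^5 - 2*v^4 - 10*v^3 + 20*v^2 + 9*v - 18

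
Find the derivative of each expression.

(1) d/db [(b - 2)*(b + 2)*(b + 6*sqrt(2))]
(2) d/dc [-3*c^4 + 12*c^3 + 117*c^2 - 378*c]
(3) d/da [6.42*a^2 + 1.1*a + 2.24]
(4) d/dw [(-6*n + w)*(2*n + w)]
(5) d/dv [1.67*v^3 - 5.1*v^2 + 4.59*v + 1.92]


(1) = 3*b^2 + 12*sqrt(2)*b - 4
(2) = -12*c^3 + 36*c^2 + 234*c - 378
(3) = 12.84*a + 1.1
(4) = -4*n + 2*w
(5) = 5.01*v^2 - 10.2*v + 4.59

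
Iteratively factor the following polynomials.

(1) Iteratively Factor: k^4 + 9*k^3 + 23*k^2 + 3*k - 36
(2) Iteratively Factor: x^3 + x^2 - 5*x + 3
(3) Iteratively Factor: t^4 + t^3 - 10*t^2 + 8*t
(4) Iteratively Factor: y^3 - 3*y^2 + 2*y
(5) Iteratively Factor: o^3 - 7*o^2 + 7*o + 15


(1) = (k + 3)*(k^3 + 6*k^2 + 5*k - 12) = (k + 3)^2*(k^2 + 3*k - 4) = (k - 1)*(k + 3)^2*(k + 4)
(2) = (x - 1)*(x^2 + 2*x - 3) = (x - 1)^2*(x + 3)
(3) = (t + 4)*(t^3 - 3*t^2 + 2*t) = t*(t + 4)*(t^2 - 3*t + 2) = t*(t - 1)*(t + 4)*(t - 2)
(4) = (y - 1)*(y^2 - 2*y) = y*(y - 1)*(y - 2)
(5) = (o - 3)*(o^2 - 4*o - 5) = (o - 3)*(o + 1)*(o - 5)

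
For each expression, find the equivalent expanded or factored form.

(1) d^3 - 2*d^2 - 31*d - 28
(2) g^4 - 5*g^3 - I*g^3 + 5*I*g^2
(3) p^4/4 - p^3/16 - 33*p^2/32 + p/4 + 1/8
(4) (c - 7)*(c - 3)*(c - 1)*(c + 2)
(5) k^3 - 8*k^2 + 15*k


(1) = (d - 7)*(d + 1)*(d + 4)
(2) = g^2*(g - 5)*(g - I)
(3) = (p/4 + 1/2)*(p - 2)*(p - 1/2)*(p + 1/4)
(4) = c^4 - 9*c^3 + 9*c^2 + 41*c - 42
(5) = k*(k - 5)*(k - 3)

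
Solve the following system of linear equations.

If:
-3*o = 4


Then:
o = -4/3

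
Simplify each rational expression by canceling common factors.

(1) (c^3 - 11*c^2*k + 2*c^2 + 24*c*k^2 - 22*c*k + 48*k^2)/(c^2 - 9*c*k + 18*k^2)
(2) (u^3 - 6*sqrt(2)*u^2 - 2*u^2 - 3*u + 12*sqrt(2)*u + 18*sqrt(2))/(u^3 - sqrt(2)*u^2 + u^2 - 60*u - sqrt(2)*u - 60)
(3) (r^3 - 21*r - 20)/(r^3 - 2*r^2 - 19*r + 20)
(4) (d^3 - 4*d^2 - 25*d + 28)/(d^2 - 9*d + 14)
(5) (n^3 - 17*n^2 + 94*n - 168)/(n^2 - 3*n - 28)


(1) = (c^2 - 8*c*k + 2*c - 16*k)/(c - 6*k)
(2) = (u - 3)/(u + 5*sqrt(2))
(3) = (r + 1)/(r - 1)
(4) = (d^2 + 3*d - 4)/(d - 2)
(5) = (n^2 - 10*n + 24)/(n + 4)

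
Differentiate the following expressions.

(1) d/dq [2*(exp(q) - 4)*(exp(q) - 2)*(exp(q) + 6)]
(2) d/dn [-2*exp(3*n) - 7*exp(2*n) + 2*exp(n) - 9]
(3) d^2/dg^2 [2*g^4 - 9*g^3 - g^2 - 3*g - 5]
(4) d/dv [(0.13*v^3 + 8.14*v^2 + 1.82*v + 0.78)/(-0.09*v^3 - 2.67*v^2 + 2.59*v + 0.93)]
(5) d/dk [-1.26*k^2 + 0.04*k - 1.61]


(1) = (6*exp(2*q) - 56)*exp(q)
(2) = (-6*exp(2*n) - 14*exp(n) + 2)*exp(n)
(3) = 24*g^2 - 54*g - 2
(4) = (0.3855*v^4 + 1.001*v^3 + 26.5153*v^2 + 19.3056*v - 0.3276)/(0.0081*v^6 + 0.4806*v^5 + 6.6627*v^4 - 13.998*v^3 + 1.7419*v^2 + 4.8174*v + 0.8649)
(5) = 0.04 - 2.52*k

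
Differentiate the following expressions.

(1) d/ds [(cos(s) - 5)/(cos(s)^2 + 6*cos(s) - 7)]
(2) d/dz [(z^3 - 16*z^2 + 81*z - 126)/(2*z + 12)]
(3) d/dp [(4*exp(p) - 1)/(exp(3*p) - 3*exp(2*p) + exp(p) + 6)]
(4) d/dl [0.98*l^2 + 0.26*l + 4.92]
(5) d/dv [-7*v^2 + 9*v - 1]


(1) = (cos(s)^2 - 10*cos(s) - 23)*sin(s)/(cos(s)^2 + 6*cos(s) - 7)^2
(2) = (z^3 + z^2 - 96*z + 306)/(z^2 + 12*z + 36)
(3) = (-(4*exp(p) - 1)*(3*exp(2*p) - 6*exp(p) + 1) + 4*exp(3*p) - 12*exp(2*p) + 4*exp(p) + 24)*exp(p)/(exp(3*p) - 3*exp(2*p) + exp(p) + 6)^2
(4) = 1.96*l + 0.26
(5) = 9 - 14*v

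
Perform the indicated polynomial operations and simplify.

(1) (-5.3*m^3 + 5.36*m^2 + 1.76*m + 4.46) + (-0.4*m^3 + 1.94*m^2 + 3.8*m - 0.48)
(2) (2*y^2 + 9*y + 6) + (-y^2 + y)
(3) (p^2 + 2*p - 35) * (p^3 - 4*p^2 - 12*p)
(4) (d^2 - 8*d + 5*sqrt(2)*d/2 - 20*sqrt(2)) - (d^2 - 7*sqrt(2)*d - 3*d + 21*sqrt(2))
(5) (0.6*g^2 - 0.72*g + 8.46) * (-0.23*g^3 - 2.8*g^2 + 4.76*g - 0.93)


(1) = -5.7*m^3 + 7.3*m^2 + 5.56*m + 3.98
(2) = y^2 + 10*y + 6
(3) = p^5 - 2*p^4 - 55*p^3 + 116*p^2 + 420*p
(4) = -5*d + 19*sqrt(2)*d/2 - 41*sqrt(2)
(5) = -0.138*g^5 - 1.5144*g^4 + 2.9262*g^3 - 27.6732*g^2 + 40.9392*g - 7.8678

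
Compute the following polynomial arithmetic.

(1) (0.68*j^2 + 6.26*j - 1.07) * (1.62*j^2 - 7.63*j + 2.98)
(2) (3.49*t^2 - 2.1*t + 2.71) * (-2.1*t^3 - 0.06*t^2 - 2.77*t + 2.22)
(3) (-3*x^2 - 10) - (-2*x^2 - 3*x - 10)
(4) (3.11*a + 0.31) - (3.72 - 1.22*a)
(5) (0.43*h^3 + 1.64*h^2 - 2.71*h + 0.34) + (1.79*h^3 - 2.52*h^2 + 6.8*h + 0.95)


(1) = 1.1016*j^4 + 4.9528*j^3 - 47.4708*j^2 + 26.8189*j - 3.1886
(2) = -7.329*t^5 + 4.2006*t^4 - 15.2323*t^3 + 13.4022*t^2 - 12.1687*t + 6.0162
(3) = -x^2 + 3*x
(4) = 4.33*a - 3.41
(5) = 2.22*h^3 - 0.88*h^2 + 4.09*h + 1.29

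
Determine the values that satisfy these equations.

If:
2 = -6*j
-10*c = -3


Then:
c = 3/10
j = -1/3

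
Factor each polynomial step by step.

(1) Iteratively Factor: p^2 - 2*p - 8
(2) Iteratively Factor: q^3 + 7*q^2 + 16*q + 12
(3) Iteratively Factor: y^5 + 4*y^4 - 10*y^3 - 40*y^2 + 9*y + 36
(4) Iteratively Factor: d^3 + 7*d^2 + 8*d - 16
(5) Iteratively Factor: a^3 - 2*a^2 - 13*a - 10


(1) = (p + 2)*(p - 4)
(2) = (q + 2)*(q^2 + 5*q + 6) = (q + 2)*(q + 3)*(q + 2)
(3) = (y - 3)*(y^4 + 7*y^3 + 11*y^2 - 7*y - 12) = (y - 3)*(y + 4)*(y^3 + 3*y^2 - y - 3) = (y - 3)*(y - 1)*(y + 4)*(y^2 + 4*y + 3) = (y - 3)*(y - 1)*(y + 1)*(y + 4)*(y + 3)
(4) = (d + 4)*(d^2 + 3*d - 4) = (d + 4)^2*(d - 1)
(5) = (a - 5)*(a^2 + 3*a + 2) = (a - 5)*(a + 2)*(a + 1)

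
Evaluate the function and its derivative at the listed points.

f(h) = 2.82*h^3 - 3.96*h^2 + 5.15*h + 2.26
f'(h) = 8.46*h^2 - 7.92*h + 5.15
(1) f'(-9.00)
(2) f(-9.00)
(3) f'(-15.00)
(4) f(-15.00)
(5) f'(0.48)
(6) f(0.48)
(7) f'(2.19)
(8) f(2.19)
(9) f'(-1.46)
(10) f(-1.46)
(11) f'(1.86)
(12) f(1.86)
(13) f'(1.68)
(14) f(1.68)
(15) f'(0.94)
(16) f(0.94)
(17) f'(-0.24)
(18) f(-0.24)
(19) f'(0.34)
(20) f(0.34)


(1) = 761.69
(2) = -2420.63
(3) = 2027.45
(4) = -10483.49
(5) = 3.30
(6) = 4.13
(7) = 28.38
(8) = 24.17
(9) = 34.75
(10) = -22.48
(11) = 19.69
(12) = 16.29
(13) = 15.72
(14) = 13.11
(15) = 5.18
(16) = 5.94
(17) = 7.54
(18) = 0.76
(19) = 3.44
(20) = 3.66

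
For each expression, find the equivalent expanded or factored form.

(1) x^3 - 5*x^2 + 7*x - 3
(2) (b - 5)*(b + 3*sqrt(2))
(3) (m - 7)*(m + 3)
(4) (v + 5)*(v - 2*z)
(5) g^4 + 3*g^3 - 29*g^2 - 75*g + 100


(1) = (x - 3)*(x - 1)^2
(2) = b^2 - 5*b + 3*sqrt(2)*b - 15*sqrt(2)
(3) = m^2 - 4*m - 21
(4) = v^2 - 2*v*z + 5*v - 10*z
(5) = (g - 5)*(g - 1)*(g + 4)*(g + 5)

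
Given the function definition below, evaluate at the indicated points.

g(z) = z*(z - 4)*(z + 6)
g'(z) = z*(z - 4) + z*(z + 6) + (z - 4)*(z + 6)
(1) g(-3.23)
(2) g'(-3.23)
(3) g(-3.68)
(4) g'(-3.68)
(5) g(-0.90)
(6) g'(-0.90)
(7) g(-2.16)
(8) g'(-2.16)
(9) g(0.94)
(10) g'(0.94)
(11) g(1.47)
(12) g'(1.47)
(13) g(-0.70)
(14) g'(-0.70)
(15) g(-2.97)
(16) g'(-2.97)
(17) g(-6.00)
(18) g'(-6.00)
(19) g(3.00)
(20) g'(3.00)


(1) = 64.69
(2) = -5.62
(3) = 65.57
(4) = 1.91
(5) = 22.49
(6) = -25.17
(7) = 51.09
(8) = -18.64
(9) = -19.96
(10) = -17.59
(11) = -27.78
(12) = -11.64
(13) = 17.44
(14) = -25.33
(15) = 62.72
(16) = -9.42
(17) = 0.00
(18) = 60.00
(19) = -27.00
(20) = 15.00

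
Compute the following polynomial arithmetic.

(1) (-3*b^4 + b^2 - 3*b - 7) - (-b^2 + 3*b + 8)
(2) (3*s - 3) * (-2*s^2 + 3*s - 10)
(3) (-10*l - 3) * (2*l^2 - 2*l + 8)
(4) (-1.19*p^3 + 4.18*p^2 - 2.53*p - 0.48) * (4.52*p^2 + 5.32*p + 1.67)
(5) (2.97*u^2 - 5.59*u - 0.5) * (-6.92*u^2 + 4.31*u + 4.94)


(1) = -3*b^4 + 2*b^2 - 6*b - 15
(2) = -6*s^3 + 15*s^2 - 39*s + 30
(3) = -20*l^3 + 14*l^2 - 74*l - 24
(4) = -5.3788*p^5 + 12.5628*p^4 + 8.8147*p^3 - 8.6486*p^2 - 6.7787*p - 0.8016
(5) = -20.5524*u^4 + 51.4835*u^3 - 5.9611*u^2 - 29.7696*u - 2.47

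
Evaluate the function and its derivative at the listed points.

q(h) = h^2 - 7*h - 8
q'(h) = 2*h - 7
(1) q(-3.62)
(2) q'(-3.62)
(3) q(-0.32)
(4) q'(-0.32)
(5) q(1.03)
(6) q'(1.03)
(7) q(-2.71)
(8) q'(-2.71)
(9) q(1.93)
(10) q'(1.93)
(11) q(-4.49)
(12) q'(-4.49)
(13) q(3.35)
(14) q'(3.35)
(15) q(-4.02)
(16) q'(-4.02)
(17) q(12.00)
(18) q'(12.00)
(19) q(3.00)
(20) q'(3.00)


(1) = 30.44
(2) = -14.24
(3) = -5.66
(4) = -7.64
(5) = -14.15
(6) = -4.94
(7) = 18.31
(8) = -12.42
(9) = -17.79
(10) = -3.14
(11) = 43.59
(12) = -15.98
(13) = -20.23
(14) = -0.30
(15) = 36.30
(16) = -15.04
(17) = 52.00
(18) = 17.00
(19) = -20.00
(20) = -1.00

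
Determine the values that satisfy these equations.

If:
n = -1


Then:
n = -1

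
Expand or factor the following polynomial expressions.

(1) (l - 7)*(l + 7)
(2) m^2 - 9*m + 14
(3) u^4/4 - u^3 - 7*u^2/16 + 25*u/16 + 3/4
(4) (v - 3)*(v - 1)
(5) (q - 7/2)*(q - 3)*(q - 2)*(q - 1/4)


(1) = l^2 - 49
(2) = (m - 7)*(m - 2)
(3) = (u/4 + 1/4)*(u - 4)*(u - 3/2)*(u + 1/2)
(4) = v^2 - 4*v + 3
(5) = q^4 - 35*q^3/4 + 205*q^2/8 - 215*q/8 + 21/4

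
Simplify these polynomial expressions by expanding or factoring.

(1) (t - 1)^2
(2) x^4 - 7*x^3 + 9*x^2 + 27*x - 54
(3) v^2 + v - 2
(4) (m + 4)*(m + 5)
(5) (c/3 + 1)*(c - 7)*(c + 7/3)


(1) = t^2 - 2*t + 1
(2) = (x - 3)^3*(x + 2)
(3) = (v - 1)*(v + 2)
(4) = m^2 + 9*m + 20
(5) = c^3/3 - 5*c^2/9 - 91*c/9 - 49/3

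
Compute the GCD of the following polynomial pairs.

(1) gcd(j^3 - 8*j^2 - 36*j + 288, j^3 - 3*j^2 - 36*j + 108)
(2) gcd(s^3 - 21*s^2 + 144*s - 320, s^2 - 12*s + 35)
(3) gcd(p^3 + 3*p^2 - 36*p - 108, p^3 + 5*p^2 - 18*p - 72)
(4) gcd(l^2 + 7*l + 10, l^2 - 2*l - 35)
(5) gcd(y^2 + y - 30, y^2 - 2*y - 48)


(1) = gcd((j - 8)*(j - 6)*(j + 6), (j - 6)*(j - 3)*(j + 6)) = j^2 - 36
(2) = gcd((s - 8)^2*(s - 5), (s - 7)*(s - 5)) = s - 5
(3) = gcd((p - 6)*(p + 3)*(p + 6), (p - 4)*(p + 3)*(p + 6)) = p^2 + 9*p + 18
(4) = gcd((l + 2)*(l + 5), (l - 7)*(l + 5)) = l + 5
(5) = gcd((y - 5)*(y + 6), (y - 8)*(y + 6)) = y + 6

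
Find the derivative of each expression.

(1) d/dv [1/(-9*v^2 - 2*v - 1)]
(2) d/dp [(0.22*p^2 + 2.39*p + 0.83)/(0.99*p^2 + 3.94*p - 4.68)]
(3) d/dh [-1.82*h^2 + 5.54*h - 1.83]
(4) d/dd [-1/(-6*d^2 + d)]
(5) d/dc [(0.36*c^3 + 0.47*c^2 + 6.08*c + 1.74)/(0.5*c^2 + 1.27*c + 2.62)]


(1) = 2*(9*v + 1)/(9*v^2 + 2*v + 1)^2
(2) = (-1.4993*p^2 - 3.7026*p - 14.4554)/(0.9801*p^4 + 7.8012*p^3 + 6.2572*p^2 - 36.8784*p + 21.9024)
(3) = 5.54 - 3.64*h
(4) = (1 - 12*d)/(d^2*(6*d - 1)^2)
(5) = (0.18*c^4 + 0.9144*c^3 + 0.3865*c^2 + 0.7228*c + 13.7198)/(0.25*c^4 + 1.27*c^3 + 4.2329*c^2 + 6.6548*c + 6.8644)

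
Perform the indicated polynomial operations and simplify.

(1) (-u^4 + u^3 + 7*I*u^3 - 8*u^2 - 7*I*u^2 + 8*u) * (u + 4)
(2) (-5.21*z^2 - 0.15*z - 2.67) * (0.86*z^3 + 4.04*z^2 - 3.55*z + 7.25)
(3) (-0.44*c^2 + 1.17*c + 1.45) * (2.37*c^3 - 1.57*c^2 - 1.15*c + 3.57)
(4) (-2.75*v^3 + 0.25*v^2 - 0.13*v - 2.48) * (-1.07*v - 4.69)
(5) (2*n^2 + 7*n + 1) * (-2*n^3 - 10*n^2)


(1) = -u^5 - 3*u^4 + 7*I*u^4 - 4*u^3 + 21*I*u^3 - 24*u^2 - 28*I*u^2 + 32*u
(2) = -4.4806*z^5 - 21.1774*z^4 + 15.5933*z^3 - 48.0268*z^2 + 8.391*z - 19.3575
(3) = -1.0428*c^5 + 3.4637*c^4 + 2.1056*c^3 - 5.1928*c^2 + 2.5094*c + 5.1765
(4) = 2.9425*v^4 + 12.63*v^3 - 1.0334*v^2 + 3.2633*v + 11.6312
(5) = -4*n^5 - 34*n^4 - 72*n^3 - 10*n^2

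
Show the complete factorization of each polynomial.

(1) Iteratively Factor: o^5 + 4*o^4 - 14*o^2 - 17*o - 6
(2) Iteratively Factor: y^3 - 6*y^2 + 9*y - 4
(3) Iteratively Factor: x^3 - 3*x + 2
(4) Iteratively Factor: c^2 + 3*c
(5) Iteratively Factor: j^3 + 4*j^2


(1) = (o + 3)*(o^4 + o^3 - 3*o^2 - 5*o - 2) = (o + 1)*(o + 3)*(o^3 - 3*o - 2) = (o + 1)^2*(o + 3)*(o^2 - o - 2) = (o - 2)*(o + 1)^2*(o + 3)*(o + 1)
(2) = (y - 1)*(y^2 - 5*y + 4) = (y - 1)^2*(y - 4)
(3) = (x - 1)*(x^2 + x - 2) = (x - 1)*(x + 2)*(x - 1)
(4) = (c)*(c + 3)
(5) = (j + 4)*(j^2) = j*(j + 4)*(j)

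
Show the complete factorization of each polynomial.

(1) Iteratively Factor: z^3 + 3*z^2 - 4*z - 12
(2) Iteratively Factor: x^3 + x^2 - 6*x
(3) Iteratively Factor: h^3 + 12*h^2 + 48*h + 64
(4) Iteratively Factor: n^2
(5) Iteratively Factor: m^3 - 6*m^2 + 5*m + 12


(1) = (z - 2)*(z^2 + 5*z + 6) = (z - 2)*(z + 2)*(z + 3)
(2) = (x)*(x^2 + x - 6) = x*(x + 3)*(x - 2)
(3) = (h + 4)*(h^2 + 8*h + 16) = (h + 4)^2*(h + 4)
(4) = (n)*(n)
(5) = (m - 3)*(m^2 - 3*m - 4) = (m - 3)*(m + 1)*(m - 4)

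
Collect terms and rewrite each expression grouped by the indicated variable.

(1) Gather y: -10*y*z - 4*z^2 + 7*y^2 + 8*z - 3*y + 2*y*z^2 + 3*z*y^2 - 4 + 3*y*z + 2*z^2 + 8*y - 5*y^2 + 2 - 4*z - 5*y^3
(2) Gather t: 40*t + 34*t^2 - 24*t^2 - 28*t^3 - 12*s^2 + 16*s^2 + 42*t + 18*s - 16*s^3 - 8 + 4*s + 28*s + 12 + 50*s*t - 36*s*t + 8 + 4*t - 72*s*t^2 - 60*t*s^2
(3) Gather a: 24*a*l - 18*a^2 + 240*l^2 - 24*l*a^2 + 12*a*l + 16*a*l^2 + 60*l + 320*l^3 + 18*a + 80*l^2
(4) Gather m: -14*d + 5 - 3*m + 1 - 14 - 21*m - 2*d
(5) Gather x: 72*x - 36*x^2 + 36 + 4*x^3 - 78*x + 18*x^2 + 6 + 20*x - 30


(1) = -5*y^3 + y^2*(3*z + 2) + y*(2*z^2 - 7*z + 5) - 2*z^2 + 4*z - 2
(2) = -16*s^3 + 4*s^2 + 50*s - 28*t^3 + t^2*(10 - 72*s) + t*(-60*s^2 + 14*s + 86) + 12
(3) = a^2*(-24*l - 18) + a*(16*l^2 + 36*l + 18) + 320*l^3 + 320*l^2 + 60*l
(4) = -16*d - 24*m - 8
(5) = 4*x^3 - 18*x^2 + 14*x + 12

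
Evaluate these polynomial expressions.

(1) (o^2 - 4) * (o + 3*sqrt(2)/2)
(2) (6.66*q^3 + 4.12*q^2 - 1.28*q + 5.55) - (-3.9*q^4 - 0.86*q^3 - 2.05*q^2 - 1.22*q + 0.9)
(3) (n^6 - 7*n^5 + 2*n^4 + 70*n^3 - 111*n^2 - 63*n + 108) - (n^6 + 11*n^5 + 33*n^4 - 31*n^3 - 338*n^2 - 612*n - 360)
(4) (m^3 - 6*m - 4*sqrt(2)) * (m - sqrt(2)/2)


(1) = o^3 + 3*sqrt(2)*o^2/2 - 4*o - 6*sqrt(2)
(2) = 3.9*q^4 + 7.52*q^3 + 6.17*q^2 - 0.06*q + 4.65
(3) = -18*n^5 - 31*n^4 + 101*n^3 + 227*n^2 + 549*n + 468
(4) = m^4 - sqrt(2)*m^3/2 - 6*m^2 - sqrt(2)*m + 4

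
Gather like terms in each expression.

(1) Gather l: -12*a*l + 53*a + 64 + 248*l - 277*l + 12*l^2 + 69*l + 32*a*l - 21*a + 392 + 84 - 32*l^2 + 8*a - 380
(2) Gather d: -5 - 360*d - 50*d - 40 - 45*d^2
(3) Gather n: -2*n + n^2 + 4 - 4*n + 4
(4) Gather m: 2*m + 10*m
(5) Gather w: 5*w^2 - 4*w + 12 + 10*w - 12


(1) = 40*a - 20*l^2 + l*(20*a + 40) + 160
(2) = -45*d^2 - 410*d - 45
(3) = n^2 - 6*n + 8
(4) = 12*m
(5) = 5*w^2 + 6*w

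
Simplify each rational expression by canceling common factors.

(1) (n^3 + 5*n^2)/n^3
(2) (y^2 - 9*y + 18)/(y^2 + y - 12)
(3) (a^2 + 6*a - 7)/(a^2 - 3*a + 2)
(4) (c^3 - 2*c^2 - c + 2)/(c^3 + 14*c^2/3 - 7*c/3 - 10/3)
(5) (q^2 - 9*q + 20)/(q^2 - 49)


(1) = (n + 5)/n
(2) = (y - 6)/(y + 4)
(3) = (a + 7)/(a - 2)
(4) = (3*c^2 - 3*c - 6)/(3*c^2 + 17*c + 10)
(5) = (q^2 - 9*q + 20)/(q^2 - 49)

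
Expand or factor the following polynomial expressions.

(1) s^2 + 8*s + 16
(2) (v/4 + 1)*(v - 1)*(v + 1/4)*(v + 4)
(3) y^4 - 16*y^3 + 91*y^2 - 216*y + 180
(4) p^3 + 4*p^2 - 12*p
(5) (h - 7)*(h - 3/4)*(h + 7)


(1) = (s + 4)^2
(2) = v^4/4 + 29*v^3/16 + 39*v^2/16 - 7*v/2 - 1
(3) = (y - 6)*(y - 5)*(y - 3)*(y - 2)
(4) = p*(p - 2)*(p + 6)
(5) = h^3 - 3*h^2/4 - 49*h + 147/4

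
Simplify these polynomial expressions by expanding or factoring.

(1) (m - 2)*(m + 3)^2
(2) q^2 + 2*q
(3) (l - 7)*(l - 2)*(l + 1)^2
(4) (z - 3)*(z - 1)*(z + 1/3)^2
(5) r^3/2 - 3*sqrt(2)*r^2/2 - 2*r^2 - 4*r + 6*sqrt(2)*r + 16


(1) = m^3 + 4*m^2 - 3*m - 18
(2) = q*(q + 2)
(3) = l^4 - 7*l^3 - 3*l^2 + 19*l + 14
(4) = z^4 - 10*z^3/3 + 4*z^2/9 + 14*z/9 + 1/3
(5) = (r/2 + sqrt(2)/2)*(r - 4)*(r - 4*sqrt(2))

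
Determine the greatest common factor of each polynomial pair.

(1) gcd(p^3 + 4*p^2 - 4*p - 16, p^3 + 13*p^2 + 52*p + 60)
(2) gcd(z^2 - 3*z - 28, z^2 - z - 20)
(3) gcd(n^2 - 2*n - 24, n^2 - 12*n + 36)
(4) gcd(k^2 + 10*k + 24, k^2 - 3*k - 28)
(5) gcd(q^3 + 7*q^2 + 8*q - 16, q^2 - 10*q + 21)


(1) = gcd((p - 2)*(p + 2)*(p + 4), (p + 2)*(p + 5)*(p + 6)) = p + 2
(2) = z + 4
(3) = gcd((n - 6)*(n + 4), (n - 6)^2) = n - 6
(4) = gcd((k + 4)*(k + 6), (k - 7)*(k + 4)) = k + 4
(5) = gcd((q - 1)*(q + 4)^2, (q - 7)*(q - 3)) = 1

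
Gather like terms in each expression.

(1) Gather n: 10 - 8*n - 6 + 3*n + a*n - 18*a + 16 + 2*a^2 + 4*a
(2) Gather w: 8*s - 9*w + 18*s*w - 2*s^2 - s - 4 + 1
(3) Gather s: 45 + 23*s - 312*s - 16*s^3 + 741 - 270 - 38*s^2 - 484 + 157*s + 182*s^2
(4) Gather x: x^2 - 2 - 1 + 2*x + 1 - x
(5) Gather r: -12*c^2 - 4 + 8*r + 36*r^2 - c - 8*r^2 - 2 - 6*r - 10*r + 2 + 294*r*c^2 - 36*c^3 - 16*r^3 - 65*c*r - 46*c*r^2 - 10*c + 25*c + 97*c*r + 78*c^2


(1) = 2*a^2 - 14*a + n*(a - 5) + 20
(2) = -2*s^2 + 7*s + w*(18*s - 9) - 3
(3) = -16*s^3 + 144*s^2 - 132*s + 32
(4) = x^2 + x - 2
(5) = -36*c^3 + 66*c^2 + 14*c - 16*r^3 + r^2*(28 - 46*c) + r*(294*c^2 + 32*c - 8) - 4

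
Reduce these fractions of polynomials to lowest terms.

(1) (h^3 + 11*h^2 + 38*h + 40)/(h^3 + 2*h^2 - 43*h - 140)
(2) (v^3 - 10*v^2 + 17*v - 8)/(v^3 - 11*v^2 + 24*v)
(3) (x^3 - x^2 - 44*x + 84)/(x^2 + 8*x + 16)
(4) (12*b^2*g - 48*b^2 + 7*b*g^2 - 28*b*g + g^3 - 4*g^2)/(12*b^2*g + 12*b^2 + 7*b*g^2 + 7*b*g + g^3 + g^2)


(1) = (h + 2)/(h - 7)
(2) = (v^2 - 2*v + 1)/(v^2 - 3*v)
(3) = (x^3 - x^2 - 44*x + 84)/(x^2 + 8*x + 16)
(4) = (g - 4)/(g + 1)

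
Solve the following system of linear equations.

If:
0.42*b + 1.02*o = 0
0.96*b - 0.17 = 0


Then:
b = 0.18
o = -0.07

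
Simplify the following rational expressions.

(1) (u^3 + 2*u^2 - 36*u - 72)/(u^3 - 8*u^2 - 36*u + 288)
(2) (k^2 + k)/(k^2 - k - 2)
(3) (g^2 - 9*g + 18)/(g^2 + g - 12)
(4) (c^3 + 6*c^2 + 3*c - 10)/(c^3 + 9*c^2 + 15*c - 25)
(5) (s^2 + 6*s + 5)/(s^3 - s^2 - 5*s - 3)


(1) = (u + 2)/(u - 8)
(2) = k/(k - 2)
(3) = (g - 6)/(g + 4)
(4) = (c + 2)/(c + 5)
(5) = (s + 5)/(s^2 - 2*s - 3)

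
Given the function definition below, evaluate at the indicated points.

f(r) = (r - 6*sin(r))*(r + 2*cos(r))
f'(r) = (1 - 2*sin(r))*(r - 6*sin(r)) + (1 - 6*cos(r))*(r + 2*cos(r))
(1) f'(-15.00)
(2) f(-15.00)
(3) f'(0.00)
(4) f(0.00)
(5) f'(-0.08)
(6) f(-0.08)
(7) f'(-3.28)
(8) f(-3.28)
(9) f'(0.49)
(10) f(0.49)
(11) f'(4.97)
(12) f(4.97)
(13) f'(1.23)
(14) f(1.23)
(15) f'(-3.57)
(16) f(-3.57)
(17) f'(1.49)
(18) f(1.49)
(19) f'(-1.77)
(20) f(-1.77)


(1) = -117.35
(2) = 183.34
(3) = -10.00
(4) = 0.00
(5) = -9.07
(6) = 0.76
(7) = -39.50
(8) = 21.61
(9) = -9.82
(10) = -5.26
(11) = 28.71
(12) = 59.03
(13) = 2.01
(14) = -8.40
(15) = -35.83
(16) = 32.67
(17) = 5.31
(18) = -7.42
(19) = 7.43
(20) = -8.90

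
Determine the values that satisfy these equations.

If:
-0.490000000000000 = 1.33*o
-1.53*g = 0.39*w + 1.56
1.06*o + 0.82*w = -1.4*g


Then:
g = -2.02
o = -0.37
w = 3.93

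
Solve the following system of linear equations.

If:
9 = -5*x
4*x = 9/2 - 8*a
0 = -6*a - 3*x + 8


Then:
No Solution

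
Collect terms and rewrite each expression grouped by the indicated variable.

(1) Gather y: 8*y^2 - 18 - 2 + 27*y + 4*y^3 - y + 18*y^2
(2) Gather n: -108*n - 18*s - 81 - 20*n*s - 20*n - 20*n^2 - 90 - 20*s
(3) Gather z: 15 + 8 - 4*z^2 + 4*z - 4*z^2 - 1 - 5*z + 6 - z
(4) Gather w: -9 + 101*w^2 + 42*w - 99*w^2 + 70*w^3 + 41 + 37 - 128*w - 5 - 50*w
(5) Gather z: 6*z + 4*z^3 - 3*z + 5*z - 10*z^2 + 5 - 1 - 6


(1) = 4*y^3 + 26*y^2 + 26*y - 20
(2) = -20*n^2 + n*(-20*s - 128) - 38*s - 171
(3) = -8*z^2 - 2*z + 28
(4) = 70*w^3 + 2*w^2 - 136*w + 64
(5) = 4*z^3 - 10*z^2 + 8*z - 2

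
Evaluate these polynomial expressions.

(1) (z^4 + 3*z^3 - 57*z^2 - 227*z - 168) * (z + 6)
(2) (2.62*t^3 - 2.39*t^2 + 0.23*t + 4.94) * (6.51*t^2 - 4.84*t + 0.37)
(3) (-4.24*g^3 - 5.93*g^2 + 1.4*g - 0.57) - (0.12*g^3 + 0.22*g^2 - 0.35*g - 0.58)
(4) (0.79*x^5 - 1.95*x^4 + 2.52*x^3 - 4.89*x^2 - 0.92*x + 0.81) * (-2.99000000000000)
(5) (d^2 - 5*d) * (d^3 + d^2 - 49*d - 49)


(1) = z^5 + 9*z^4 - 39*z^3 - 569*z^2 - 1530*z - 1008
(2) = 17.0562*t^5 - 28.2397*t^4 + 14.0343*t^3 + 30.1619*t^2 - 23.8245*t + 1.8278
(3) = -4.36*g^3 - 6.15*g^2 + 1.75*g + 0.01
(4) = -2.3621*x^5 + 5.8305*x^4 - 7.5348*x^3 + 14.6211*x^2 + 2.7508*x - 2.4219
(5) = d^5 - 4*d^4 - 54*d^3 + 196*d^2 + 245*d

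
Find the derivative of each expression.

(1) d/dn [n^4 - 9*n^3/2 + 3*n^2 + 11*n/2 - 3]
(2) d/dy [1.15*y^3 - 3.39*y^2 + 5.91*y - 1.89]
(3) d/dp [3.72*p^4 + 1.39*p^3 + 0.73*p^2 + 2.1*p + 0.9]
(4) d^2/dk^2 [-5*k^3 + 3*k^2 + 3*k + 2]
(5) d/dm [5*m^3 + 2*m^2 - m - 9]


(1) = 4*n^3 - 27*n^2/2 + 6*n + 11/2
(2) = 3.45*y^2 - 6.78*y + 5.91
(3) = 14.88*p^3 + 4.17*p^2 + 1.46*p + 2.1
(4) = 6 - 30*k
(5) = 15*m^2 + 4*m - 1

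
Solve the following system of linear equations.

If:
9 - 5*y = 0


Then:
y = 9/5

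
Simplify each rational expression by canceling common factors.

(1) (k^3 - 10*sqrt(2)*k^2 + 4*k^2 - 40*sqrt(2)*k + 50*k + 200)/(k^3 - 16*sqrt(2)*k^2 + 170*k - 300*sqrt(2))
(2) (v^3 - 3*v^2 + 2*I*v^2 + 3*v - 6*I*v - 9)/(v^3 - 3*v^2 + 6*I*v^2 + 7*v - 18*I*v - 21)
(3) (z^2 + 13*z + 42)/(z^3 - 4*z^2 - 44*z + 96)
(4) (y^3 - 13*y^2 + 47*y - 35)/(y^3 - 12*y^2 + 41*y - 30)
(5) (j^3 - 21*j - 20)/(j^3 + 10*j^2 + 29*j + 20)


(1) = (k + 4)/(k - 6*sqrt(2))
(2) = (v + 3*I)/(v + 7*I)
(3) = (z + 7)/(z^2 - 10*z + 16)
(4) = (y - 7)/(y - 6)
(5) = (j - 5)/(j + 5)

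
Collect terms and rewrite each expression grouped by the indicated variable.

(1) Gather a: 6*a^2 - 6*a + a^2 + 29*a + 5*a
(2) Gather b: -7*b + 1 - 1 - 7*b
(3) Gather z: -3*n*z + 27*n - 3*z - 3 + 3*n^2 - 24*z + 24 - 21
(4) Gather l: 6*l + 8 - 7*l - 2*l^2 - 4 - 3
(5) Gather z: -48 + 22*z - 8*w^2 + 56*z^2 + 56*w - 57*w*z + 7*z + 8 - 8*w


(1) = 7*a^2 + 28*a
(2) = -14*b
(3) = 3*n^2 + 27*n + z*(-3*n - 27)
(4) = -2*l^2 - l + 1
(5) = -8*w^2 + 48*w + 56*z^2 + z*(29 - 57*w) - 40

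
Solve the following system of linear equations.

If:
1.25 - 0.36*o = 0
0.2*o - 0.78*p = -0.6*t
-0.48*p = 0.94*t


Then:
o = 3.47
p = 0.64
t = -0.33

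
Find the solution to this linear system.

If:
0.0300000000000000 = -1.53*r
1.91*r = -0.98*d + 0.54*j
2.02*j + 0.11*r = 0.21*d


Then:
d = 0.04
j = 0.01
r = -0.02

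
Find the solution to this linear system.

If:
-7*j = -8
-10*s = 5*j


Then:
j = 8/7
s = -4/7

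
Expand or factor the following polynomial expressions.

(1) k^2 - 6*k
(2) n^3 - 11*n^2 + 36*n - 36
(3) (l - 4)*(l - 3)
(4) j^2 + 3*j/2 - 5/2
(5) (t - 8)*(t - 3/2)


(1) = k*(k - 6)
(2) = (n - 6)*(n - 3)*(n - 2)
(3) = l^2 - 7*l + 12
(4) = (j - 1)*(j + 5/2)
(5) = t^2 - 19*t/2 + 12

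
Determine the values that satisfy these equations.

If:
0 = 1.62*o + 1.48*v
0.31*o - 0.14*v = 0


Then:
o = 0.00
v = 0.00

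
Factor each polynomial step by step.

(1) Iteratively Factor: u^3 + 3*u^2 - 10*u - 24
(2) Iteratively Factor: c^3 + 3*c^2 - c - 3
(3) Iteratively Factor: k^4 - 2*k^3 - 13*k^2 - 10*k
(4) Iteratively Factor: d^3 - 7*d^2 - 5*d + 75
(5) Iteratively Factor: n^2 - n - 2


(1) = (u - 3)*(u^2 + 6*u + 8) = (u - 3)*(u + 4)*(u + 2)
(2) = (c - 1)*(c^2 + 4*c + 3) = (c - 1)*(c + 1)*(c + 3)
(3) = (k + 2)*(k^3 - 4*k^2 - 5*k) = (k - 5)*(k + 2)*(k^2 + k) = (k - 5)*(k + 1)*(k + 2)*(k)
(4) = (d - 5)*(d^2 - 2*d - 15) = (d - 5)^2*(d + 3)
(5) = (n - 2)*(n + 1)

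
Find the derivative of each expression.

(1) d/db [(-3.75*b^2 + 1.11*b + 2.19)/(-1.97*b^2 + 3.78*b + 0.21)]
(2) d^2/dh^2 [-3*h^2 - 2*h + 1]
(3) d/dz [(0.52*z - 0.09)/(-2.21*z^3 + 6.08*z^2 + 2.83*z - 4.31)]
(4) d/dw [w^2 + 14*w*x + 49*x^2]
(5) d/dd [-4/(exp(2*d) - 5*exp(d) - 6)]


(1) = (-11.9883*b^2 + 7.0536*b - 8.0451)/(3.8809*b^4 - 14.8932*b^3 + 13.461*b^2 + 1.5876*b + 0.0441)
(2) = -6
(3) = (2.2984*z^3 - 3.7583*z^2 + 1.0944*z - 1.9865)/(4.8841*z^6 - 26.8736*z^5 + 24.4578*z^4 + 53.463*z^3 - 44.4007*z^2 - 24.3946*z + 18.5761)
(4) = 2*w + 14*x
(5) = (8*exp(d) - 20)*exp(d)/(-exp(2*d) + 5*exp(d) + 6)^2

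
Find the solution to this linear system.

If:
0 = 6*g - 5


Then:
g = 5/6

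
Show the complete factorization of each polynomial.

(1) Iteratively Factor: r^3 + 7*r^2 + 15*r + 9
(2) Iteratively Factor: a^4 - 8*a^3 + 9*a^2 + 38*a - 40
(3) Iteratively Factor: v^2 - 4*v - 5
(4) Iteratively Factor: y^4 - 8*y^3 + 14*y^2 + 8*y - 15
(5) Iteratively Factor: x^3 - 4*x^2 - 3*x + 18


(1) = (r + 3)*(r^2 + 4*r + 3) = (r + 1)*(r + 3)*(r + 3)
(2) = (a - 4)*(a^3 - 4*a^2 - 7*a + 10) = (a - 5)*(a - 4)*(a^2 + a - 2) = (a - 5)*(a - 4)*(a + 2)*(a - 1)
(3) = (v + 1)*(v - 5)
(4) = (y - 5)*(y^3 - 3*y^2 - y + 3) = (y - 5)*(y - 3)*(y^2 - 1) = (y - 5)*(y - 3)*(y - 1)*(y + 1)
(5) = (x - 3)*(x^2 - x - 6) = (x - 3)^2*(x + 2)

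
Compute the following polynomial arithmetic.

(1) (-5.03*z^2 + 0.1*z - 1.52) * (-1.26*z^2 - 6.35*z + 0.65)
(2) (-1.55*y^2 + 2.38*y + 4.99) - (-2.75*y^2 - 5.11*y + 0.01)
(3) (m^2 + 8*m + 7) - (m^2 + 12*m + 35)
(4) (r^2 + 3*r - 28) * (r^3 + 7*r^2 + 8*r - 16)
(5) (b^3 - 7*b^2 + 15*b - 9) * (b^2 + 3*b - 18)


(1) = 6.3378*z^4 + 31.8145*z^3 - 1.9893*z^2 + 9.717*z - 0.988
(2) = 1.2*y^2 + 7.49*y + 4.98
(3) = -4*m - 28
(4) = r^5 + 10*r^4 + r^3 - 188*r^2 - 272*r + 448
(5) = b^5 - 4*b^4 - 24*b^3 + 162*b^2 - 297*b + 162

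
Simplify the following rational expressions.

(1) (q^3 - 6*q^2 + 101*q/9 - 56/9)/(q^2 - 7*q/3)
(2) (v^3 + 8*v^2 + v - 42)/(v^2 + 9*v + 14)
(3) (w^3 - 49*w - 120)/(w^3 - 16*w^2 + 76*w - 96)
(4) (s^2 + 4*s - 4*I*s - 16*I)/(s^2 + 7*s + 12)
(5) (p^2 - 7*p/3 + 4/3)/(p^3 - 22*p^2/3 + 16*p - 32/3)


(1) = (3*q^2 - 11*q + 8)/(3*q)
(2) = (v^2 + v - 6)/(v + 2)
(3) = (w^2 + 8*w + 15)/(w^2 - 8*w + 12)
(4) = (s - 4*I)/(s + 3)
(5) = (p - 1)/(p^2 - 6*p + 8)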